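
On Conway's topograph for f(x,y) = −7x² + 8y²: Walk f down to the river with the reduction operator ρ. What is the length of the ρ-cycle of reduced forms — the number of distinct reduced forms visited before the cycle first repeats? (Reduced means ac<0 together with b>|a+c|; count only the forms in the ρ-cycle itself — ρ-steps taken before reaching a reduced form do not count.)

D = 224, ⌊√D⌋ = 14
descent: ρ → (8,0,-7)
descent: ρ → (-7,14,1)  [lands on river]
river: ρ → (1,14,-7)
ρ-cycle length = 2 (tail of 2 descent steps not counted)

2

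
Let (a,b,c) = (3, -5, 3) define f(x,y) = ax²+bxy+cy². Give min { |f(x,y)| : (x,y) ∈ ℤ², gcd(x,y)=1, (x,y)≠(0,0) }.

translate: b→1 (≡-5 mod 6), so (3,-5,3)→(3,1,1)
flip: (3,1,1)→(1,-1,3)
translate: b→1 (≡-1 mod 2), so (1,-1,3)→(1,1,3)
reduced (well bottom): (1,1,3) with a≤c, −a<b≤a
well minimum = a = 1

1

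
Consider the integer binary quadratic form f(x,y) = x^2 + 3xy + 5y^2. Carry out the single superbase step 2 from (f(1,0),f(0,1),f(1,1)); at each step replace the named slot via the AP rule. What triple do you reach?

start (1,5,9) = (f(1,0),f(0,1),f(1,1))
replace slot 2: 2·(1+9) − 5 = 15 → (1,15,9)

1,15,9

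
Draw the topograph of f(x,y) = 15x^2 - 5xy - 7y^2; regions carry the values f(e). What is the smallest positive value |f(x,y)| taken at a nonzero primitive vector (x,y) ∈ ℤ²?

descent: ρ → (-7,19,3)  [lands on river]
river: ρ → (3,17,-13)
river: ρ → (-13,9,7)
river: ρ → (7,19,-3)
river: ρ → (-3,17,13)
river: ρ → (13,9,-7)
closes: descent 1, river 6
min |a| on river = 3

3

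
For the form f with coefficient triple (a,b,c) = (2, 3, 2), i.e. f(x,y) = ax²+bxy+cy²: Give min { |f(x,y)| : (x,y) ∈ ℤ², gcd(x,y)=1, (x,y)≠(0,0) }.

translate: b→-1 (≡3 mod 4), so (2,3,2)→(2,-1,1)
flip: (2,-1,1)→(1,1,2)
reduced (well bottom): (1,1,2) with a≤c, −a<b≤a
well minimum = a = 1

1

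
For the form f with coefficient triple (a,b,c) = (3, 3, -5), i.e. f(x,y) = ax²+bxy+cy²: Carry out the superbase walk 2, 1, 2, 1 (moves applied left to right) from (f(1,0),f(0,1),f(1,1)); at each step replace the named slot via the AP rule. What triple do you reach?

start (3,-5,1) = (f(1,0),f(0,1),f(1,1))
replace slot 2: 2·(3+1) − (-5) = 13 → (3,13,1)
replace slot 1: 2·(13+1) − 3 = 25 → (25,13,1)
replace slot 2: 2·(25+1) − 13 = 39 → (25,39,1)
replace slot 1: 2·(39+1) − 25 = 55 → (55,39,1)

55,39,1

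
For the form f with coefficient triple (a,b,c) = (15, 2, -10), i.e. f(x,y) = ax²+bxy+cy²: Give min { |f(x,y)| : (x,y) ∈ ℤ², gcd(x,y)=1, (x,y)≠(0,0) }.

descent: ρ → (-10,18,7)  [lands on river]
river: ρ → (7,24,-1)
river: ρ → (-1,24,7)
river: ρ → (7,18,-10)
river: ρ → (-10,22,3)
river: ρ → (3,20,-17)
river: ρ → (-17,14,6)
river: ρ → (6,22,-5)
river: ρ → (-5,18,14)
river: ρ → (14,10,-9)
river: ρ → (-9,8,15)
river: ρ → (15,22,-2)
river: ρ → (-2,22,15)
river: ρ → (15,8,-9)
river: ρ → (-9,10,14)
river: ρ → (14,18,-5)
river: ρ → (-5,22,6)
river: ρ → (6,14,-17)
river: ρ → (-17,20,3)
river: ρ → (3,22,-10)
closes: descent 1, river 20
min |a| on river = 1

1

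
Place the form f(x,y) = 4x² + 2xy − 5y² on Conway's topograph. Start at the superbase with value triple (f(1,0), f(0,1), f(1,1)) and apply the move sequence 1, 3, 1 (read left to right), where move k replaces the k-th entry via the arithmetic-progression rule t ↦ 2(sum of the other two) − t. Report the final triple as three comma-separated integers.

start (4,-5,1) = (f(1,0),f(0,1),f(1,1))
replace slot 1: 2·((-5)+1) − 4 = -12 → (-12,-5,1)
replace slot 3: 2·((-12)+(-5)) − 1 = -35 → (-12,-5,-35)
replace slot 1: 2·((-5)+(-35)) − (-12) = -68 → (-68,-5,-35)

-68,-5,-35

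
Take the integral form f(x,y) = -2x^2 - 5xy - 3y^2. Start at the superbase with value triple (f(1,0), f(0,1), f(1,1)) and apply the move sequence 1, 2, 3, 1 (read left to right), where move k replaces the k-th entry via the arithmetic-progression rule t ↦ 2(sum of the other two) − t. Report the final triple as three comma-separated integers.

start (-2,-3,-10) = (f(1,0),f(0,1),f(1,1))
replace slot 1: 2·((-3)+(-10)) − (-2) = -24 → (-24,-3,-10)
replace slot 2: 2·((-24)+(-10)) − (-3) = -65 → (-24,-65,-10)
replace slot 3: 2·((-24)+(-65)) − (-10) = -168 → (-24,-65,-168)
replace slot 1: 2·((-65)+(-168)) − (-24) = -442 → (-442,-65,-168)

-442,-65,-168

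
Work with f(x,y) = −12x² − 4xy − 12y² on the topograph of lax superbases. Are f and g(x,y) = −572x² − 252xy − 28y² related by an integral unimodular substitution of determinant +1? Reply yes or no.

D₁ = -560, D₂ = -560
f is negative-definite; reduce −f:
−f: reduced (well bottom): (12,4,12) with a≤c, −a<b≤a
flip sign back: reduced form of f is (-12,-4,-12)
g is negative-definite; reduce −g:
−g: flip: (572,252,28)→(28,-252,572)
−g: translate: b→28 (≡-252 mod 56), so (28,-252,572)→(28,28,12)
−g: flip: (28,28,12)→(12,-28,28)
−g: translate: b→-4 (≡-28 mod 24), so (12,-28,28)→(12,-4,12)
−g: flip: (12,-4,12)→(12,4,12)
−g: reduced (well bottom): (12,4,12) with a≤c, −a<b≤a
flip sign back: reduced form of g is (-12,-4,-12)
reduced forms (-12, -4, -12) vs (-12, -4, -12) ⇒ equivalent

yes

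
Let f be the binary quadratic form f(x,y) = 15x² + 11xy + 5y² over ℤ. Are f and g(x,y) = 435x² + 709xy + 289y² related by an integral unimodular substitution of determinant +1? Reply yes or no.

D₁ = -179, D₂ = -179
f: flip: (15,11,5)→(5,-11,15)
f: translate: b→-1 (≡-11 mod 10), so (5,-11,15)→(5,-1,9)
f: reduced (well bottom): (5,-1,9) with a≤c, −a<b≤a
g: translate: b→-161 (≡709 mod 870), so (435,709,289)→(435,-161,15)
g: flip: (435,-161,15)→(15,161,435)
g: translate: b→11 (≡161 mod 30), so (15,161,435)→(15,11,5)
g: flip: (15,11,5)→(5,-11,15)
g: translate: b→-1 (≡-11 mod 10), so (5,-11,15)→(5,-1,9)
g: reduced (well bottom): (5,-1,9) with a≤c, −a<b≤a
reduced forms (5, -1, 9) vs (5, -1, 9) ⇒ equivalent

yes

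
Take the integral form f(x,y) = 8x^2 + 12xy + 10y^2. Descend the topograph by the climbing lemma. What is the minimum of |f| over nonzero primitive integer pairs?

translate: b→-4 (≡12 mod 16), so (8,12,10)→(8,-4,6)
flip: (8,-4,6)→(6,4,8)
reduced (well bottom): (6,4,8) with a≤c, −a<b≤a
well minimum = a = 6

6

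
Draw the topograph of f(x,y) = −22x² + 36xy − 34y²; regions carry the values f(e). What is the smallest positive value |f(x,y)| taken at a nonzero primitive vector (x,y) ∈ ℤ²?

translate: b→8 (≡-36 mod 44), so (22,-36,34)→(22,8,20)
flip: (22,8,20)→(20,-8,22)
reduced (well bottom): (20,-8,22) with a≤c, −a<b≤a
well minimum |f| = |-20| = 20 (negative-definite)

20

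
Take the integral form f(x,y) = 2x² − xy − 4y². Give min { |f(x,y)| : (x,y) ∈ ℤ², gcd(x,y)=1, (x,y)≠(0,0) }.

descent: ρ → (-4,1,2)
descent: ρ → (2,3,-3)  [lands on river]
river: ρ → (-3,3,2)
river: ρ → (2,5,-1)
river: ρ → (-1,5,2)
closes: descent 2, river 4
min |a| on river = 1

1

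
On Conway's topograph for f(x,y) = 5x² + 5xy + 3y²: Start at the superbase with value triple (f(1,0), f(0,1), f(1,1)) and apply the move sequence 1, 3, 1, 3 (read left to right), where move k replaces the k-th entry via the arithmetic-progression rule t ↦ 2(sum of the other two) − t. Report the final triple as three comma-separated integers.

start (5,3,13) = (f(1,0),f(0,1),f(1,1))
replace slot 1: 2·(3+13) − 5 = 27 → (27,3,13)
replace slot 3: 2·(27+3) − 13 = 47 → (27,3,47)
replace slot 1: 2·(3+47) − 27 = 73 → (73,3,47)
replace slot 3: 2·(73+3) − 47 = 105 → (73,3,105)

73,3,105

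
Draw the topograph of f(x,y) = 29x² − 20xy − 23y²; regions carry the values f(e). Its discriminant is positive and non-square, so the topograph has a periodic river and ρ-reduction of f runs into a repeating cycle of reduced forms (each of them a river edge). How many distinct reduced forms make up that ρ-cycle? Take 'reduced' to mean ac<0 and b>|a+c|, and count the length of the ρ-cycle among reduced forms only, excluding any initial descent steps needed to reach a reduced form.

D = 3068, ⌊√D⌋ = 55
descent: ρ → (-23,20,29)  [lands on river]
river: ρ → (29,38,-14)
river: ρ → (-14,46,17)
river: ρ → (17,22,-38)
river: ρ → (-38,54,1)
river: ρ → (1,54,-38)
river: ρ → (-38,22,17)
river: ρ → (17,46,-14)
river: ρ → (-14,38,29)
river: ρ → (29,20,-23)
river: ρ → (-23,26,26)
river: ρ → (26,26,-23)
ρ-cycle length = 12 (tail of 1 descent step not counted)

12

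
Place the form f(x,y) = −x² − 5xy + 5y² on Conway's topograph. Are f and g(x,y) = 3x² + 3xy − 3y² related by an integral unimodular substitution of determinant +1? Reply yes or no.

D₁ = 45, D₂ = 45
river cycle of f (length 2): (5, 5, -1), (-1, 5, 5)
river cycle of g (length 2): (-3, 3, 3), (3, 3, -3)
cycles differ ⇒ inequivalent

no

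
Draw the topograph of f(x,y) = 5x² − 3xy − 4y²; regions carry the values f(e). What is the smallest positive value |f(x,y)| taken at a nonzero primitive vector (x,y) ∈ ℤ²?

descent: ρ → (-4,3,5)  [lands on river]
river: ρ → (5,7,-2)
river: ρ → (-2,9,1)
river: ρ → (1,9,-2)
river: ρ → (-2,7,5)
river: ρ → (5,3,-4)
river: ρ → (-4,5,4)
river: ρ → (4,3,-5)
river: ρ → (-5,7,2)
river: ρ → (2,9,-1)
river: ρ → (-1,9,2)
river: ρ → (2,7,-5)
river: ρ → (-5,3,4)
river: ρ → (4,5,-4)
closes: descent 1, river 14
min |a| on river = 1

1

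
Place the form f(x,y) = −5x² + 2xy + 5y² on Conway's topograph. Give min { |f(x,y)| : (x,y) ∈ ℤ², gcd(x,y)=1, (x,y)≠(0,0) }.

river: ρ → (5,8,-2)
river: ρ → (-2,8,5)
river: ρ → (5,2,-5)
river: ρ → (-5,8,2)
river: ρ → (2,8,-5)
river: ρ → (-5,2,5)
closes: descent 0, river 6
min |a| on river = 2

2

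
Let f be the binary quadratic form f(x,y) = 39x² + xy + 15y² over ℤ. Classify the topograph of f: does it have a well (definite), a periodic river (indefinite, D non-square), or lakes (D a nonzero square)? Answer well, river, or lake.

D = b²−4ac = 1² − 4·39·15 = -2339
D < 0 ⇒ definite ⇒ every region one sign ⇒ single well

well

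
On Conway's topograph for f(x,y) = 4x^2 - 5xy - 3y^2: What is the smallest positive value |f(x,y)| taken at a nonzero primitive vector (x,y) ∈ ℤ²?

descent: ρ → (-3,5,4)  [lands on river]
river: ρ → (4,3,-4)
river: ρ → (-4,5,3)
river: ρ → (3,7,-2)
river: ρ → (-2,5,6)
river: ρ → (6,7,-1)
river: ρ → (-1,7,6)
river: ρ → (6,5,-2)
river: ρ → (-2,7,3)
river: ρ → (3,5,-4)
river: ρ → (-4,3,4)
river: ρ → (4,5,-3)
river: ρ → (-3,7,2)
river: ρ → (2,5,-6)
river: ρ → (-6,7,1)
river: ρ → (1,7,-6)
river: ρ → (-6,5,2)
river: ρ → (2,7,-3)
closes: descent 1, river 18
min |a| on river = 1

1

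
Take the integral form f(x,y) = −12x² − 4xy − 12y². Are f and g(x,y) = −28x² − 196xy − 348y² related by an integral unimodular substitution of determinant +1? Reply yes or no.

D₁ = -560, D₂ = -560
f is negative-definite; reduce −f:
−f: reduced (well bottom): (12,4,12) with a≤c, −a<b≤a
flip sign back: reduced form of f is (-12,-4,-12)
g is negative-definite; reduce −g:
−g: translate: b→28 (≡196 mod 56), so (28,196,348)→(28,28,12)
−g: flip: (28,28,12)→(12,-28,28)
−g: translate: b→-4 (≡-28 mod 24), so (12,-28,28)→(12,-4,12)
−g: flip: (12,-4,12)→(12,4,12)
−g: reduced (well bottom): (12,4,12) with a≤c, −a<b≤a
flip sign back: reduced form of g is (-12,-4,-12)
reduced forms (-12, -4, -12) vs (-12, -4, -12) ⇒ equivalent

yes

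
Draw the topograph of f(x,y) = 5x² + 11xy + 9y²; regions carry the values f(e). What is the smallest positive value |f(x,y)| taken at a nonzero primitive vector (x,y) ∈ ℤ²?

translate: b→1 (≡11 mod 10), so (5,11,9)→(5,1,3)
flip: (5,1,3)→(3,-1,5)
reduced (well bottom): (3,-1,5) with a≤c, −a<b≤a
well minimum = a = 3

3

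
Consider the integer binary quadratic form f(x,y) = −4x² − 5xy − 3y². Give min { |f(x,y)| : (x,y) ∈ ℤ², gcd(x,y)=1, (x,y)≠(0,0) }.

translate: b→-3 (≡5 mod 8), so (4,5,3)→(4,-3,2)
flip: (4,-3,2)→(2,3,4)
translate: b→-1 (≡3 mod 4), so (2,3,4)→(2,-1,3)
reduced (well bottom): (2,-1,3) with a≤c, −a<b≤a
well minimum |f| = |-2| = 2 (negative-definite)

2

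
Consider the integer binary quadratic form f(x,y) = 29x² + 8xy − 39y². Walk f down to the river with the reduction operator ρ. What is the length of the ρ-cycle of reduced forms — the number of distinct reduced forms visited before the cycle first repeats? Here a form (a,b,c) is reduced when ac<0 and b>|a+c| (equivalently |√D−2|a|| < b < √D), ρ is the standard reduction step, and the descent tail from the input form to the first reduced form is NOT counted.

D = 4588, ⌊√D⌋ = 67
descent: ρ → (-39,-8,29)
descent: ρ → (29,66,-2)  [lands on river]
river: ρ → (-2,66,29)
river: ρ → (29,50,-18)
river: ρ → (-18,58,17)
river: ρ → (17,44,-39)
river: ρ → (-39,34,22)
river: ρ → (22,54,-19)
river: ρ → (-19,60,13)
river: ρ → (13,44,-51)
river: ρ → (-51,58,6)
river: ρ → (6,62,-31)
river: ρ → (-31,62,6)
river: ρ → (6,58,-51)
river: ρ → (-51,44,13)
river: ρ → (13,60,-19)
river: ρ → (-19,54,22)
river: ρ → (22,34,-39)
river: ρ → (-39,44,17)
river: ρ → (17,58,-18)
river: ρ → (-18,50,29)
ρ-cycle length = 20 (tail of 2 descent steps not counted)

20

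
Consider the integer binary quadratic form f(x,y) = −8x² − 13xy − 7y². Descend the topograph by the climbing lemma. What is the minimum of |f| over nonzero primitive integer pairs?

translate: b→-3 (≡13 mod 16), so (8,13,7)→(8,-3,2)
flip: (8,-3,2)→(2,3,8)
translate: b→-1 (≡3 mod 4), so (2,3,8)→(2,-1,7)
reduced (well bottom): (2,-1,7) with a≤c, −a<b≤a
well minimum |f| = |-2| = 2 (negative-definite)

2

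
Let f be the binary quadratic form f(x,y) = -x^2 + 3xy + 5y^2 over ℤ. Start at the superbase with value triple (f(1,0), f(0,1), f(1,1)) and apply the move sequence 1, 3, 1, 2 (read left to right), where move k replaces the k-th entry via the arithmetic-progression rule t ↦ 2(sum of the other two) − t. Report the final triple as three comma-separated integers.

start (-1,5,7) = (f(1,0),f(0,1),f(1,1))
replace slot 1: 2·(5+7) − (-1) = 25 → (25,5,7)
replace slot 3: 2·(25+5) − 7 = 53 → (25,5,53)
replace slot 1: 2·(5+53) − 25 = 91 → (91,5,53)
replace slot 2: 2·(91+53) − 5 = 283 → (91,283,53)

91,283,53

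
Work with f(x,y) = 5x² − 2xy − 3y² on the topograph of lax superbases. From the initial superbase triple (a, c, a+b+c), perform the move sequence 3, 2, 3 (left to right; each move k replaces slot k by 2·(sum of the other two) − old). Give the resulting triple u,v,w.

start (5,-3,0) = (f(1,0),f(0,1),f(1,1))
replace slot 3: 2·(5+(-3)) − 0 = 4 → (5,-3,4)
replace slot 2: 2·(5+4) − (-3) = 21 → (5,21,4)
replace slot 3: 2·(5+21) − 4 = 48 → (5,21,48)

5,21,48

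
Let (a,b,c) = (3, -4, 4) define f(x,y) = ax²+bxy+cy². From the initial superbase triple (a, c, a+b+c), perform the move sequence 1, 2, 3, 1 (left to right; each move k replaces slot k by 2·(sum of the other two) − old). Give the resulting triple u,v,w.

start (3,4,3) = (f(1,0),f(0,1),f(1,1))
replace slot 1: 2·(4+3) − 3 = 11 → (11,4,3)
replace slot 2: 2·(11+3) − 4 = 24 → (11,24,3)
replace slot 3: 2·(11+24) − 3 = 67 → (11,24,67)
replace slot 1: 2·(24+67) − 11 = 171 → (171,24,67)

171,24,67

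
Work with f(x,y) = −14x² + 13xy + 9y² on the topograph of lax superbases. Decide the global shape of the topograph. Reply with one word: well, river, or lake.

D = b²−4ac = 13² − 4·(-14)·9 = 673
D > 0 non-square ⇒ indefinite ⇒ periodic river

river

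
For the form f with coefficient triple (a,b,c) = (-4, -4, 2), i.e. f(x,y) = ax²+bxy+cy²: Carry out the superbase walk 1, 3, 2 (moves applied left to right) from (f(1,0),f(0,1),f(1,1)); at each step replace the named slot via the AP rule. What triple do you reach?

start (-4,2,-6) = (f(1,0),f(0,1),f(1,1))
replace slot 1: 2·(2+(-6)) − (-4) = -4 → (-4,2,-6)
replace slot 3: 2·((-4)+2) − (-6) = 2 → (-4,2,2)
replace slot 2: 2·((-4)+2) − 2 = -6 → (-4,-6,2)

-4,-6,2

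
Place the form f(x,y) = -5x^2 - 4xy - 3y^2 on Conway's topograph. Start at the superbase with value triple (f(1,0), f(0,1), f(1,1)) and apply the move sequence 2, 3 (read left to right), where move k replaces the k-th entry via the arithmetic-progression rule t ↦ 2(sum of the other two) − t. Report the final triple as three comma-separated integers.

start (-5,-3,-12) = (f(1,0),f(0,1),f(1,1))
replace slot 2: 2·((-5)+(-12)) − (-3) = -31 → (-5,-31,-12)
replace slot 3: 2·((-5)+(-31)) − (-12) = -60 → (-5,-31,-60)

-5,-31,-60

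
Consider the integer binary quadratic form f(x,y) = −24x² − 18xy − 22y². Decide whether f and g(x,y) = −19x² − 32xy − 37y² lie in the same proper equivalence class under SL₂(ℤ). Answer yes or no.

D₁ = -1788, D₂ = -1788
f is negative-definite; reduce −f:
−f: flip: (24,18,22)→(22,-18,24)
−f: reduced (well bottom): (22,-18,24) with a≤c, −a<b≤a
flip sign back: reduced form of f is (-22,18,-24)
g is negative-definite; reduce −g:
−g: translate: b→-6 (≡32 mod 38), so (19,32,37)→(19,-6,24)
−g: reduced (well bottom): (19,-6,24) with a≤c, −a<b≤a
flip sign back: reduced form of g is (-19,6,-24)
reduced forms (-22, 18, -24) vs (-19, 6, -24) ⇒ inequivalent

no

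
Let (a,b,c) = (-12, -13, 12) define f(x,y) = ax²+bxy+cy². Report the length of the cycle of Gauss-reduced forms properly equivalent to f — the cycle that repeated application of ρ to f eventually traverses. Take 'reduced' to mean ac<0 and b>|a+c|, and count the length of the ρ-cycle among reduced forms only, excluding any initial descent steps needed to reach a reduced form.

D = 745, ⌊√D⌋ = 27
descent: ρ → (12,13,-12)  [lands on river]
river: ρ → (-12,11,13)
river: ρ → (13,15,-10)
river: ρ → (-10,25,3)
river: ρ → (3,23,-18)
river: ρ → (-18,13,8)
river: ρ → (8,19,-12)
river: ρ → (-12,5,15)
river: ρ → (15,25,-2)
river: ρ → (-2,27,2)
river: ρ → (2,25,-15)
river: ρ → (-15,5,12)
river: ρ → (12,19,-8)
river: ρ → (-8,13,18)
river: ρ → (18,23,-3)
river: ρ → (-3,25,10)
river: ρ → (10,15,-13)
river: ρ → (-13,11,12)
ρ-cycle length = 18 (tail of 1 descent step not counted)

18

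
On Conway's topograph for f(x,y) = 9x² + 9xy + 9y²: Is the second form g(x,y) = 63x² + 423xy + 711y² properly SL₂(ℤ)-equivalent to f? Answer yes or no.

D₁ = -243, D₂ = -243
f: reduced (well bottom): (9,9,9) with a≤c, −a<b≤a
g: translate: b→45 (≡423 mod 126), so (63,423,711)→(63,45,9)
g: flip: (63,45,9)→(9,-45,63)
g: translate: b→9 (≡-45 mod 18), so (9,-45,63)→(9,9,9)
g: reduced (well bottom): (9,9,9) with a≤c, −a<b≤a
reduced forms (9, 9, 9) vs (9, 9, 9) ⇒ equivalent

yes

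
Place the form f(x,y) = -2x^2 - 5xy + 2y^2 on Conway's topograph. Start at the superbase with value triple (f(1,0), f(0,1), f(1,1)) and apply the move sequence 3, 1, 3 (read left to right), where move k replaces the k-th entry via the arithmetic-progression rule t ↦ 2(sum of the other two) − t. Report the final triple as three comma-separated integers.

start (-2,2,-5) = (f(1,0),f(0,1),f(1,1))
replace slot 3: 2·((-2)+2) − (-5) = 5 → (-2,2,5)
replace slot 1: 2·(2+5) − (-2) = 16 → (16,2,5)
replace slot 3: 2·(16+2) − 5 = 31 → (16,2,31)

16,2,31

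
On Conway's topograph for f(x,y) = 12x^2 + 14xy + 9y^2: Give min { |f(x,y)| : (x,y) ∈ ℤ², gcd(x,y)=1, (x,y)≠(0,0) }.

translate: b→-10 (≡14 mod 24), so (12,14,9)→(12,-10,7)
flip: (12,-10,7)→(7,10,12)
translate: b→-4 (≡10 mod 14), so (7,10,12)→(7,-4,9)
reduced (well bottom): (7,-4,9) with a≤c, −a<b≤a
well minimum = a = 7

7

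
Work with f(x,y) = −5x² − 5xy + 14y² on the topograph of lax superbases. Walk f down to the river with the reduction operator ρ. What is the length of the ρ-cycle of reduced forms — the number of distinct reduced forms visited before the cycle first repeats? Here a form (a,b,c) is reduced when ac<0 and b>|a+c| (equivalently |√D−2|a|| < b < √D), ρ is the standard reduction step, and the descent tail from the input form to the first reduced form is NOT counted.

D = 305, ⌊√D⌋ = 17
descent: ρ → (14,5,-5)
descent: ρ → (-5,15,4)  [lands on river]
river: ρ → (4,17,-1)
river: ρ → (-1,17,4)
river: ρ → (4,15,-5)
ρ-cycle length = 4 (tail of 2 descent steps not counted)

4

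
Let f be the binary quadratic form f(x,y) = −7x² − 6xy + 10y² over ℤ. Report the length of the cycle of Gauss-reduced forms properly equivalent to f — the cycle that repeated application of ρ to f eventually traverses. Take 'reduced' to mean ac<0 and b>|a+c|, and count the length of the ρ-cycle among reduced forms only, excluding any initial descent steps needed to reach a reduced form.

D = 316, ⌊√D⌋ = 17
descent: ρ → (10,6,-7)  [lands on river]
river: ρ → (-7,8,9)
river: ρ → (9,10,-6)
river: ρ → (-6,14,5)
river: ρ → (5,16,-3)
river: ρ → (-3,14,10)
ρ-cycle length = 6 (tail of 1 descent step not counted)

6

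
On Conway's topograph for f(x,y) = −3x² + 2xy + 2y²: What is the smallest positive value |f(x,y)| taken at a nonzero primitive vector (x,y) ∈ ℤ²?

river: ρ → (2,2,-3)
river: ρ → (-3,4,1)
river: ρ → (1,4,-3)
river: ρ → (-3,2,2)
closes: descent 0, river 4
min |a| on river = 1

1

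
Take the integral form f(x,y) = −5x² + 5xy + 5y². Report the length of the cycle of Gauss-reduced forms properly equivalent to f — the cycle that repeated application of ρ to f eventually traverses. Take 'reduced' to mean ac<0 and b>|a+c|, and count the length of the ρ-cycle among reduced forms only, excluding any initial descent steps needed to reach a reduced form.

D = 125, ⌊√D⌋ = 11
river: ρ → (5,5,-5)
river: ρ → (-5,5,5)
ρ-cycle length = 2 (tail of 0 descent steps not counted)

2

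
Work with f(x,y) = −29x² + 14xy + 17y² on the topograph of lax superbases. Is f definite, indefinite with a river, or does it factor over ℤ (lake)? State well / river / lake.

D = b²−4ac = 14² − 4·(-29)·17 = 2168
D > 0 non-square ⇒ indefinite ⇒ periodic river

river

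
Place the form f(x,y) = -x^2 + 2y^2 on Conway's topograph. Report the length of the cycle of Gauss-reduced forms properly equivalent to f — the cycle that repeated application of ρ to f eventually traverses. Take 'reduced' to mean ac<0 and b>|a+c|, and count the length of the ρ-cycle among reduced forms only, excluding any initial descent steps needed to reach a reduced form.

D = 8, ⌊√D⌋ = 2
descent: ρ → (2,0,-1)
descent: ρ → (-1,2,1)  [lands on river]
river: ρ → (1,2,-1)
ρ-cycle length = 2 (tail of 2 descent steps not counted)

2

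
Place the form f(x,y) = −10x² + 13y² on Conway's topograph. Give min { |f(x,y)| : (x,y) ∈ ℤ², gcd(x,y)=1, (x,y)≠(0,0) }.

descent: ρ → (13,0,-10)
descent: ρ → (-10,20,3)  [lands on river]
river: ρ → (3,22,-3)
river: ρ → (-3,20,10)
river: ρ → (10,20,-3)
river: ρ → (-3,22,3)
river: ρ → (3,20,-10)
closes: descent 2, river 6
min |a| on river = 3

3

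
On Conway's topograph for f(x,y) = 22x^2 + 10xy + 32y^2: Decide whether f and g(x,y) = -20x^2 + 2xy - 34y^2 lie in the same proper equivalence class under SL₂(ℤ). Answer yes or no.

D₁ = -2716, D₂ = -2716
f: reduced (well bottom): (22,10,32) with a≤c, −a<b≤a
g is negative-definite; reduce −g:
−g: reduced (well bottom): (20,-2,34) with a≤c, −a<b≤a
flip sign back: reduced form of g is (-20,2,-34)
reduced forms (22, 10, 32) vs (-20, 2, -34) ⇒ inequivalent

no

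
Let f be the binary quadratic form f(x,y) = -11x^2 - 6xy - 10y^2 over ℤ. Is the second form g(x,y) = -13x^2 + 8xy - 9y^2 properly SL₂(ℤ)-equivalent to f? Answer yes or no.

D₁ = -404, D₂ = -404
f is negative-definite; reduce −f:
−f: flip: (11,6,10)→(10,-6,11)
−f: reduced (well bottom): (10,-6,11) with a≤c, −a<b≤a
flip sign back: reduced form of f is (-10,6,-11)
g is negative-definite; reduce −g:
−g: flip: (13,-8,9)→(9,8,13)
−g: reduced (well bottom): (9,8,13) with a≤c, −a<b≤a
flip sign back: reduced form of g is (-9,-8,-13)
reduced forms (-10, 6, -11) vs (-9, -8, -13) ⇒ inequivalent

no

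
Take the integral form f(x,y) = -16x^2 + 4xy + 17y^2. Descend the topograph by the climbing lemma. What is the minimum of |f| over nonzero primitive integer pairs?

river: ρ → (17,30,-3)
river: ρ → (-3,30,17)
river: ρ → (17,4,-16)
river: ρ → (-16,28,5)
river: ρ → (5,32,-4)
river: ρ → (-4,32,5)
river: ρ → (5,28,-16)
river: ρ → (-16,4,17)
closes: descent 0, river 8
min |a| on river = 3

3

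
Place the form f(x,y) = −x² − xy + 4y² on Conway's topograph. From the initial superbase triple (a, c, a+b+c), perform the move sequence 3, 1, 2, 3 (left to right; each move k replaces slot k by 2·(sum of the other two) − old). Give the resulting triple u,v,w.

start (-1,4,2) = (f(1,0),f(0,1),f(1,1))
replace slot 3: 2·((-1)+4) − 2 = 4 → (-1,4,4)
replace slot 1: 2·(4+4) − (-1) = 17 → (17,4,4)
replace slot 2: 2·(17+4) − 4 = 38 → (17,38,4)
replace slot 3: 2·(17+38) − 4 = 106 → (17,38,106)

17,38,106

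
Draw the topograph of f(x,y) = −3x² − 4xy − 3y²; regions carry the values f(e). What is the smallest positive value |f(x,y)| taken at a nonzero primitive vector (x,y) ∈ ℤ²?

translate: b→-2 (≡4 mod 6), so (3,4,3)→(3,-2,2)
flip: (3,-2,2)→(2,2,3)
reduced (well bottom): (2,2,3) with a≤c, −a<b≤a
well minimum |f| = |-2| = 2 (negative-definite)

2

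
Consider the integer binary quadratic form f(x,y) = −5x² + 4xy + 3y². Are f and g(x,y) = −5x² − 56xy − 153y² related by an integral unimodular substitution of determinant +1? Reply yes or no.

D₁ = 76, D₂ = 76
river cycle of f (length 6): (3, 8, -1), (-1, 8, 3), (3, 4, -5), (-5, 6, 2), (2, 6, -5), (-5, 4, 3)
river cycle of g (length 6): (-5, 4, 3), (3, 8, -1), (-1, 8, 3), (3, 4, -5), (-5, 6, 2), (2, 6, -5)
cycles coincide ⇒ equivalent

yes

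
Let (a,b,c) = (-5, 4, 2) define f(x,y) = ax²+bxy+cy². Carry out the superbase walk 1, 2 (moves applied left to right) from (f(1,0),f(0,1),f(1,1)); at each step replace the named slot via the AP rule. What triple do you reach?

start (-5,2,1) = (f(1,0),f(0,1),f(1,1))
replace slot 1: 2·(2+1) − (-5) = 11 → (11,2,1)
replace slot 2: 2·(11+1) − 2 = 22 → (11,22,1)

11,22,1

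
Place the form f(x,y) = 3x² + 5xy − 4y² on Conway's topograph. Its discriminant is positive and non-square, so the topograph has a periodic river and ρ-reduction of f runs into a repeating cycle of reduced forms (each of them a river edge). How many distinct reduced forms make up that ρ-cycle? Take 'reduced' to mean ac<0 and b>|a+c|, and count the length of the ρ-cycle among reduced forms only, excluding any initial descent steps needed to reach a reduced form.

D = 73, ⌊√D⌋ = 8
river: ρ → (-4,3,4)
river: ρ → (4,5,-3)
river: ρ → (-3,7,2)
river: ρ → (2,5,-6)
river: ρ → (-6,7,1)
river: ρ → (1,7,-6)
river: ρ → (-6,5,2)
river: ρ → (2,7,-3)
river: ρ → (-3,5,4)
river: ρ → (4,3,-4)
river: ρ → (-4,5,3)
river: ρ → (3,7,-2)
river: ρ → (-2,5,6)
river: ρ → (6,7,-1)
river: ρ → (-1,7,6)
river: ρ → (6,5,-2)
river: ρ → (-2,7,3)
river: ρ → (3,5,-4)
ρ-cycle length = 18 (tail of 0 descent steps not counted)

18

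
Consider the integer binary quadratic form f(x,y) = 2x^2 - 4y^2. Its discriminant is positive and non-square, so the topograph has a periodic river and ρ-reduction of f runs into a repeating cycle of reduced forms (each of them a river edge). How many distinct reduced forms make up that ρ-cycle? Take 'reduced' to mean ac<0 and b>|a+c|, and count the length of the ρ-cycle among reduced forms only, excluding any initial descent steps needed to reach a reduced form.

D = 32, ⌊√D⌋ = 5
descent: ρ → (-4,0,2)
descent: ρ → (2,4,-2)  [lands on river]
river: ρ → (-2,4,2)
ρ-cycle length = 2 (tail of 2 descent steps not counted)

2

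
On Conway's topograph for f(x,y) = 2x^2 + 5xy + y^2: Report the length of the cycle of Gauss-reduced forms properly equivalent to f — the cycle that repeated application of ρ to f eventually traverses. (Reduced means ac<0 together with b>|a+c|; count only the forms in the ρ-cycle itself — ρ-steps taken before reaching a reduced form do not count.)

D = 17, ⌊√D⌋ = 4
descent: ρ → (1,3,-2)  [lands on river]
river: ρ → (-2,1,2)
river: ρ → (2,3,-1)
river: ρ → (-1,3,2)
river: ρ → (2,1,-2)
river: ρ → (-2,3,1)
ρ-cycle length = 6 (tail of 1 descent step not counted)

6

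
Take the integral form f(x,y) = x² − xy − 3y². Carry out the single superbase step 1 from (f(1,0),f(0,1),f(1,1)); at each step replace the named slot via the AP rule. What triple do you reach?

start (1,-3,-3) = (f(1,0),f(0,1),f(1,1))
replace slot 1: 2·((-3)+(-3)) − 1 = -13 → (-13,-3,-3)

-13,-3,-3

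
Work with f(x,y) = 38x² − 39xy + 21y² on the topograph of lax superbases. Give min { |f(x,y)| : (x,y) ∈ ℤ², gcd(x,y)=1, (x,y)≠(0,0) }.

translate: b→37 (≡-39 mod 76), so (38,-39,21)→(38,37,20)
flip: (38,37,20)→(20,-37,38)
translate: b→3 (≡-37 mod 40), so (20,-37,38)→(20,3,21)
reduced (well bottom): (20,3,21) with a≤c, −a<b≤a
well minimum = a = 20

20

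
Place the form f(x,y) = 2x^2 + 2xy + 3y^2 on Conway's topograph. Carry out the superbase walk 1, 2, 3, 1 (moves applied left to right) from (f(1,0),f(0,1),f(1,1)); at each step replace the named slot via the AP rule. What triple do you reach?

start (2,3,7) = (f(1,0),f(0,1),f(1,1))
replace slot 1: 2·(3+7) − 2 = 18 → (18,3,7)
replace slot 2: 2·(18+7) − 3 = 47 → (18,47,7)
replace slot 3: 2·(18+47) − 7 = 123 → (18,47,123)
replace slot 1: 2·(47+123) − 18 = 322 → (322,47,123)

322,47,123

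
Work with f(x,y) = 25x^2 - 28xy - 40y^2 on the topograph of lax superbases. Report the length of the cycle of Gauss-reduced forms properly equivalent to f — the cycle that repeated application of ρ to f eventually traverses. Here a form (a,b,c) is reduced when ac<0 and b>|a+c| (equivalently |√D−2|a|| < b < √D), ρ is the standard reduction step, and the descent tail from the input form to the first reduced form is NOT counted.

D = 4784, ⌊√D⌋ = 69
descent: ρ → (-40,28,25)  [lands on river]
river: ρ → (25,22,-43)
river: ρ → (-43,64,4)
river: ρ → (4,64,-43)
river: ρ → (-43,22,25)
river: ρ → (25,28,-40)
river: ρ → (-40,52,13)
river: ρ → (13,52,-40)
ρ-cycle length = 8 (tail of 1 descent step not counted)

8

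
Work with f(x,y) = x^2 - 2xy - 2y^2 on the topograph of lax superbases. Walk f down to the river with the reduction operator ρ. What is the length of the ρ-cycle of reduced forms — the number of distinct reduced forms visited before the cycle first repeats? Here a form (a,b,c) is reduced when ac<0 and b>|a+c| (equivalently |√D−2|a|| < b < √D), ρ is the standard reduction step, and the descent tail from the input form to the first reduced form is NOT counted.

D = 12, ⌊√D⌋ = 3
descent: ρ → (-2,2,1)  [lands on river]
river: ρ → (1,2,-2)
ρ-cycle length = 2 (tail of 1 descent step not counted)

2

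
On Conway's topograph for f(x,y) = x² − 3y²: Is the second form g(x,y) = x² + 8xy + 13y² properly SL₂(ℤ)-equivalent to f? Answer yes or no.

D₁ = 12, D₂ = 12
river cycle of f (length 2): (1, 2, -2), (-2, 2, 1)
river cycle of g (length 2): (1, 2, -2), (-2, 2, 1)
cycles coincide ⇒ equivalent

yes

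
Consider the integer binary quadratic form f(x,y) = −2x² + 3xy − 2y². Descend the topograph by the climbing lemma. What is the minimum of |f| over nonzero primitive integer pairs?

translate: b→1 (≡-3 mod 4), so (2,-3,2)→(2,1,1)
flip: (2,1,1)→(1,-1,2)
translate: b→1 (≡-1 mod 2), so (1,-1,2)→(1,1,2)
reduced (well bottom): (1,1,2) with a≤c, −a<b≤a
well minimum |f| = |-1| = 1 (negative-definite)

1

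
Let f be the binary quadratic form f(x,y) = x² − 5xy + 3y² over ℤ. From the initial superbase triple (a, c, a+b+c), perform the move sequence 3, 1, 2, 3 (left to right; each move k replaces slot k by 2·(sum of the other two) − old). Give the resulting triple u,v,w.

start (1,3,-1) = (f(1,0),f(0,1),f(1,1))
replace slot 3: 2·(1+3) − (-1) = 9 → (1,3,9)
replace slot 1: 2·(3+9) − 1 = 23 → (23,3,9)
replace slot 2: 2·(23+9) − 3 = 61 → (23,61,9)
replace slot 3: 2·(23+61) − 9 = 159 → (23,61,159)

23,61,159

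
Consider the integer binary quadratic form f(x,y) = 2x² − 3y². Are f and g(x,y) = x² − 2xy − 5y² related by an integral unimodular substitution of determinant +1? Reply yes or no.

D₁ = 24, D₂ = 24
river cycle of f (length 2): (2, 4, -1), (-1, 4, 2)
river cycle of g (length 2): (1, 4, -2), (-2, 4, 1)
cycles differ ⇒ inequivalent

no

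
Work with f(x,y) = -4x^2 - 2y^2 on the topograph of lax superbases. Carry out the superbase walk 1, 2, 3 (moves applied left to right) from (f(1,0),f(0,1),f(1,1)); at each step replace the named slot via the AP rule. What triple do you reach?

start (-4,-2,-6) = (f(1,0),f(0,1),f(1,1))
replace slot 1: 2·((-2)+(-6)) − (-4) = -12 → (-12,-2,-6)
replace slot 2: 2·((-12)+(-6)) − (-2) = -34 → (-12,-34,-6)
replace slot 3: 2·((-12)+(-34)) − (-6) = -86 → (-12,-34,-86)

-12,-34,-86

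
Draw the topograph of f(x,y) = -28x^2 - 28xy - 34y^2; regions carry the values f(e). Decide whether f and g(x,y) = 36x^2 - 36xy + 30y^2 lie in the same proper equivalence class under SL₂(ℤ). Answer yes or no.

D₁ = -3024, D₂ = -3024
f is negative-definite; reduce −f:
−f: reduced (well bottom): (28,28,34) with a≤c, −a<b≤a
flip sign back: reduced form of f is (-28,-28,-34)
g: translate: b→36 (≡-36 mod 72), so (36,-36,30)→(36,36,30)
g: flip: (36,36,30)→(30,-36,36)
g: translate: b→24 (≡-36 mod 60), so (30,-36,36)→(30,24,30)
g: reduced (well bottom): (30,24,30) with a≤c, −a<b≤a
reduced forms (-28, -28, -34) vs (30, 24, 30) ⇒ inequivalent

no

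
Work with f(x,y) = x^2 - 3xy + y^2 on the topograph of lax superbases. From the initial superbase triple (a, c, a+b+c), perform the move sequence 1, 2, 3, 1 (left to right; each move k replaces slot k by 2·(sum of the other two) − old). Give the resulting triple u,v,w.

start (1,1,-1) = (f(1,0),f(0,1),f(1,1))
replace slot 1: 2·(1+(-1)) − 1 = -1 → (-1,1,-1)
replace slot 2: 2·((-1)+(-1)) − 1 = -5 → (-1,-5,-1)
replace slot 3: 2·((-1)+(-5)) − (-1) = -11 → (-1,-5,-11)
replace slot 1: 2·((-5)+(-11)) − (-1) = -31 → (-31,-5,-11)

-31,-5,-11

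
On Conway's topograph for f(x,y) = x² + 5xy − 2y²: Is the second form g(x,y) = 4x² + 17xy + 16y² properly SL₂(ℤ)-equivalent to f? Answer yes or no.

D₁ = 33, D₂ = 33
river cycle of f (length 4): (-2, 3, 3), (3, 3, -2), (-2, 5, 1), (1, 5, -2)
river cycle of g (length 4): (3, 3, -2), (-2, 5, 1), (1, 5, -2), (-2, 3, 3)
cycles coincide ⇒ equivalent

yes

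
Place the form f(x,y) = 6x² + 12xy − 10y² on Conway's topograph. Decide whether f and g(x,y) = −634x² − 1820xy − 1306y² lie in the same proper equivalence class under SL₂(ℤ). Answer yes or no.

D₁ = 384, D₂ = 384
river cycle of f (length 4): (-10, 8, 8), (8, 8, -10), (-10, 12, 6), (6, 12, -10)
river cycle of g (length 4): (-10, 8, 8), (8, 8, -10), (-10, 12, 6), (6, 12, -10)
cycles coincide ⇒ equivalent

yes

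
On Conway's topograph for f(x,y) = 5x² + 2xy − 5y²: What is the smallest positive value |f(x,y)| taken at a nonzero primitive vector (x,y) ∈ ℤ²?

river: ρ → (-5,8,2)
river: ρ → (2,8,-5)
river: ρ → (-5,2,5)
river: ρ → (5,8,-2)
river: ρ → (-2,8,5)
river: ρ → (5,2,-5)
closes: descent 0, river 6
min |a| on river = 2

2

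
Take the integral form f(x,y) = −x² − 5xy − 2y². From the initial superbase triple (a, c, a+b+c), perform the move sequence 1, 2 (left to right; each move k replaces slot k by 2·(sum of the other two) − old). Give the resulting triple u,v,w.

start (-1,-2,-8) = (f(1,0),f(0,1),f(1,1))
replace slot 1: 2·((-2)+(-8)) − (-1) = -19 → (-19,-2,-8)
replace slot 2: 2·((-19)+(-8)) − (-2) = -52 → (-19,-52,-8)

-19,-52,-8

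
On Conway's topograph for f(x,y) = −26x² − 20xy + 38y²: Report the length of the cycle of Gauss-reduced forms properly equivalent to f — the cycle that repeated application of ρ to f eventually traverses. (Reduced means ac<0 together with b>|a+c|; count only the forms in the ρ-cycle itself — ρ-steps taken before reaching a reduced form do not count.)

D = 4352, ⌊√D⌋ = 65
descent: ρ → (38,20,-26)  [lands on river]
river: ρ → (-26,32,32)
river: ρ → (32,32,-26)
river: ρ → (-26,20,38)
river: ρ → (38,56,-8)
river: ρ → (-8,56,38)
ρ-cycle length = 6 (tail of 1 descent step not counted)

6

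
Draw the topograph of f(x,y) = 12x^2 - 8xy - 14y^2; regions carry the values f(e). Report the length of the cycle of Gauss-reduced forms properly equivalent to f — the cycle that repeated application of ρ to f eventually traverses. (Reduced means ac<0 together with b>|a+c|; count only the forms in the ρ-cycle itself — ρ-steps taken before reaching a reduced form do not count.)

D = 736, ⌊√D⌋ = 27
descent: ρ → (-14,8,12)  [lands on river]
river: ρ → (12,16,-10)
river: ρ → (-10,24,4)
river: ρ → (4,24,-10)
river: ρ → (-10,16,12)
river: ρ → (12,8,-14)
river: ρ → (-14,20,6)
river: ρ → (6,16,-20)
river: ρ → (-20,24,2)
river: ρ → (2,24,-20)
river: ρ → (-20,16,6)
river: ρ → (6,20,-14)
ρ-cycle length = 12 (tail of 1 descent step not counted)

12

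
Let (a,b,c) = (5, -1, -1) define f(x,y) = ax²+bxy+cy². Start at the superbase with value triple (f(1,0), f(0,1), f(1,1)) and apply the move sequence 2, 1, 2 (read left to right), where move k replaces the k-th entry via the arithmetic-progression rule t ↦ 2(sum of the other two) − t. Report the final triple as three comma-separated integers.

start (5,-1,3) = (f(1,0),f(0,1),f(1,1))
replace slot 2: 2·(5+3) − (-1) = 17 → (5,17,3)
replace slot 1: 2·(17+3) − 5 = 35 → (35,17,3)
replace slot 2: 2·(35+3) − 17 = 59 → (35,59,3)

35,59,3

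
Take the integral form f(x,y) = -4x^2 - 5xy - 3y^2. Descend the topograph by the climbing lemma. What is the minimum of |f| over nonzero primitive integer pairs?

translate: b→-3 (≡5 mod 8), so (4,5,3)→(4,-3,2)
flip: (4,-3,2)→(2,3,4)
translate: b→-1 (≡3 mod 4), so (2,3,4)→(2,-1,3)
reduced (well bottom): (2,-1,3) with a≤c, −a<b≤a
well minimum |f| = |-2| = 2 (negative-definite)

2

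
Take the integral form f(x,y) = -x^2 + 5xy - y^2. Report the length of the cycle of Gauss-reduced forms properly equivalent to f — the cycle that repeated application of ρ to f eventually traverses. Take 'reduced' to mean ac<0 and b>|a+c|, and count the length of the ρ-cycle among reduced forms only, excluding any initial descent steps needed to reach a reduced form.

D = 21, ⌊√D⌋ = 4
descent: ρ → (-1,3,3)  [lands on river]
river: ρ → (3,3,-1)
ρ-cycle length = 2 (tail of 1 descent step not counted)

2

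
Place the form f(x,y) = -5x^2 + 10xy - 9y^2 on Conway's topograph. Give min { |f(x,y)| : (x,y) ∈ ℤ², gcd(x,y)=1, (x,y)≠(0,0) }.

translate: b→0 (≡-10 mod 10), so (5,-10,9)→(5,0,4)
flip: (5,0,4)→(4,0,5)
reduced (well bottom): (4,0,5) with a≤c, −a<b≤a
well minimum |f| = |-4| = 4 (negative-definite)

4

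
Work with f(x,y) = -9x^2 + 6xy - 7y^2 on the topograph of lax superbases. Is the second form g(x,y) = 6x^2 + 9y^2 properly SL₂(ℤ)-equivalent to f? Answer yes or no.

D₁ = -216, D₂ = -216
f is negative-definite; reduce −f:
−f: flip: (9,-6,7)→(7,6,9)
−f: reduced (well bottom): (7,6,9) with a≤c, −a<b≤a
flip sign back: reduced form of f is (-7,-6,-9)
g: reduced (well bottom): (6,0,9) with a≤c, −a<b≤a
reduced forms (-7, -6, -9) vs (6, 0, 9) ⇒ inequivalent

no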